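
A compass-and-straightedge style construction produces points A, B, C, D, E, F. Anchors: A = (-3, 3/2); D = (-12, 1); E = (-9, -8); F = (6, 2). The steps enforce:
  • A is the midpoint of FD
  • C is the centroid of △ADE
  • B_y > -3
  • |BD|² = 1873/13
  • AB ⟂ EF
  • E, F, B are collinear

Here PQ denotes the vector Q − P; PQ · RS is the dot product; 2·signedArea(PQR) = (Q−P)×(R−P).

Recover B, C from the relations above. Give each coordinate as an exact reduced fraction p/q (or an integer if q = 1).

1. B_x = -6/13  [E, F, B are collinear ∩ AB ⟂ EF]
2. B_y = -30/13  [E, F, B are collinear ∩ AB ⟂ EF]
   → B = (-6/13, -30/13)
3. C_x = -8  [C is the centroid of △ADE]
4. C_y = -11/6  [C is the centroid of △ADE]
   → C = (-8, -11/6)

B = (-6/13, -30/13)
C = (-8, -11/6)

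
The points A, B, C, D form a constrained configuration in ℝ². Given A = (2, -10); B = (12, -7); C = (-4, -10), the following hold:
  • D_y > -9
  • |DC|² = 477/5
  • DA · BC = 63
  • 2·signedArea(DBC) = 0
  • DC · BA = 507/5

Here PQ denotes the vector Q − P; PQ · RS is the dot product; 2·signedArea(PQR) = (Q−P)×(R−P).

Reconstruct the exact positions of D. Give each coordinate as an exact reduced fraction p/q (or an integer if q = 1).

1. D_x = 28/5  [2·signedArea(DBC) = 0 ∩ DA · BC = 63]
2. D_y = -41/5  [2·signedArea(DBC) = 0 ∩ DA · BC = 63]
   → D = (28/5, -41/5)

D = (28/5, -41/5)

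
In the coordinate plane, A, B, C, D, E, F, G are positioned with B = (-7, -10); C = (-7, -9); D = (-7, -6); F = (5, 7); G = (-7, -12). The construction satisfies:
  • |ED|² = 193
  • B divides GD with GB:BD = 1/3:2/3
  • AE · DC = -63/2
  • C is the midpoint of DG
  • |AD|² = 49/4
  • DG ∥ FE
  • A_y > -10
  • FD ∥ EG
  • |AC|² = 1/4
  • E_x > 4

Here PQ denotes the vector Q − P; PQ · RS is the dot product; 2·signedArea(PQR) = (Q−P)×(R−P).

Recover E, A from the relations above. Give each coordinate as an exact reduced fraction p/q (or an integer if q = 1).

A = (-7, -19/2)
E = (5, 1)

1. E_x = 5  [FD ∥ EG ∩ DG ∥ FE]
2. E_y = 1  [FD ∥ EG ∩ DG ∥ FE]
   → E = (5, 1)
3. A_y = -19/2  [AE · DC = -63/2]
4. A_x = -7  [|AD|² = 49/4]
   → A = (-7, -19/2)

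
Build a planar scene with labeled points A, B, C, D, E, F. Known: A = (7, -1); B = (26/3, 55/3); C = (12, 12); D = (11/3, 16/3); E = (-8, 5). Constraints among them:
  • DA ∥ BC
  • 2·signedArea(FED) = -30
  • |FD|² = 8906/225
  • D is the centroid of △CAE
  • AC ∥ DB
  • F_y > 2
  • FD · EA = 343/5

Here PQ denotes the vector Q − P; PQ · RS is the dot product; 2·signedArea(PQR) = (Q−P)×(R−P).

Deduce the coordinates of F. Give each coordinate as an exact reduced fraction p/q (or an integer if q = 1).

F = (-2, 13/5)

1. F_x = -2  [FD · EA = 343/5 ∩ 2·signedArea(FED) = -30]
2. F_y = 13/5  [FD · EA = 343/5 ∩ 2·signedArea(FED) = -30]
   → F = (-2, 13/5)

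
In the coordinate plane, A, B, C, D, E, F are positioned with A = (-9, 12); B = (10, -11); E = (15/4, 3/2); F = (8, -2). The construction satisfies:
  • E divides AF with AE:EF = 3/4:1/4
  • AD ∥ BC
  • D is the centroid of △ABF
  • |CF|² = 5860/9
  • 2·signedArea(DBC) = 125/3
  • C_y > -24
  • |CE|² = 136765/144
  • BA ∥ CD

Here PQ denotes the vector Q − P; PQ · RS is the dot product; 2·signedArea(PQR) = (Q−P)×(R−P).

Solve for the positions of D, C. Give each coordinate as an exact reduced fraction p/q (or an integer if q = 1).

1. D_x = 3  [D is the centroid of △ABF]
2. D_y = -1/3  [D is the centroid of △ABF]
   → D = (3, -1/3)
3. C_x = 22  [BA ∥ CD ∩ AD ∥ BC]
4. C_y = -70/3  [BA ∥ CD ∩ AD ∥ BC]
   → C = (22, -70/3)

C = (22, -70/3)
D = (3, -1/3)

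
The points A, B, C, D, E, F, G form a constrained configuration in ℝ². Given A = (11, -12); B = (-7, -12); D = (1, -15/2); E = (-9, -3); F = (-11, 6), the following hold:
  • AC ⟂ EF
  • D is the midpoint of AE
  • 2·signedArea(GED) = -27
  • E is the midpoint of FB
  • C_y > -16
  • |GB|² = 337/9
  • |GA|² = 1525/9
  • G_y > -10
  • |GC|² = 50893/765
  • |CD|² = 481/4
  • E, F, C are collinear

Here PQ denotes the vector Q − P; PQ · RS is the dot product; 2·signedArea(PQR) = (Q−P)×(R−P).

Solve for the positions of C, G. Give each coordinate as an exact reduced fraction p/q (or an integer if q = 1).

1. C_x = -523/85  [E, F, C are collinear ∩ AC ⟂ EF]
2. C_y = -1344/85  [E, F, C are collinear ∩ AC ⟂ EF]
   → C = (-523/85, -1344/85)
3. G_x = -5/3  [line 9/2·x + 10·y + 195/2 = 0 ∩ |GA|² = 1525/9]
4. G_y = -9  [line 9/2·x + 10·y + 195/2 = 0 ∩ |GA|² = 1525/9]
   → G = (-5/3, -9)

C = (-523/85, -1344/85)
G = (-5/3, -9)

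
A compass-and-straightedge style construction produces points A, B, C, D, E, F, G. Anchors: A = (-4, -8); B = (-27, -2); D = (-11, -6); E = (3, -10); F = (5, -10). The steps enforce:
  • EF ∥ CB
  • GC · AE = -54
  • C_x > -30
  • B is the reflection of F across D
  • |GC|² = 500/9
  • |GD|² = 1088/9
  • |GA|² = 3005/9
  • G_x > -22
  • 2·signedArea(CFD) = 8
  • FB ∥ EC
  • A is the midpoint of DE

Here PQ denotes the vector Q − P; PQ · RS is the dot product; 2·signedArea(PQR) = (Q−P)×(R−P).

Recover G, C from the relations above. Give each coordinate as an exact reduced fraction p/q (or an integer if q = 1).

1. C_x = -29  [EF ∥ CB ∩ FB ∥ EC]
2. C_y = -2  [EF ∥ CB ∩ FB ∥ EC]
   → C = (-29, -2)
3. G_x = -65/3  [line -7·x + 2·y + -145 = 0 ∩ |GC|² = 500/9]
4. G_y = -10/3  [line -7·x + 2·y + -145 = 0 ∩ |GC|² = 500/9]
   → G = (-65/3, -10/3)

C = (-29, -2)
G = (-65/3, -10/3)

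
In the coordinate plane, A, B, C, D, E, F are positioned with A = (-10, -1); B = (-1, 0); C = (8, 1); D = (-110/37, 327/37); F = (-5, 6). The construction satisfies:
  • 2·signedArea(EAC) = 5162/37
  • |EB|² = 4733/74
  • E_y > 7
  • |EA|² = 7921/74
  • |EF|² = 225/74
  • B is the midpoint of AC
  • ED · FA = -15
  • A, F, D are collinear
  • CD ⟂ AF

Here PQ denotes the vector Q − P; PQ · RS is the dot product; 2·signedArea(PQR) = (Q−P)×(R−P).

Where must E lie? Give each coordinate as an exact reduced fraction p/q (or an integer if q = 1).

E = (-295/74, 549/74)

1. E_x = -295/74  [2·signedArea(EAC) = 5162/37 ∩ ED · FA = -15]
2. E_y = 549/74  [2·signedArea(EAC) = 5162/37 ∩ ED · FA = -15]
   → E = (-295/74, 549/74)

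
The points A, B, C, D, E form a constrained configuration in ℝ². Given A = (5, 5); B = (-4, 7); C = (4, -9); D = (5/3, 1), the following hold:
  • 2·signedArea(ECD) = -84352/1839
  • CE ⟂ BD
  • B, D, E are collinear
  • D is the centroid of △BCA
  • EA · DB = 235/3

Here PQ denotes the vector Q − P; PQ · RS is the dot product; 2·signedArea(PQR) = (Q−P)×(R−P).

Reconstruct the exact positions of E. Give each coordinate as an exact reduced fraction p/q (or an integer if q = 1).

1. E_x = 4756/613  [B, D, E are collinear ∩ CE ⟂ BD]
2. E_y = -3341/613  [B, D, E are collinear ∩ CE ⟂ BD]
   → E = (4756/613, -3341/613)

E = (4756/613, -3341/613)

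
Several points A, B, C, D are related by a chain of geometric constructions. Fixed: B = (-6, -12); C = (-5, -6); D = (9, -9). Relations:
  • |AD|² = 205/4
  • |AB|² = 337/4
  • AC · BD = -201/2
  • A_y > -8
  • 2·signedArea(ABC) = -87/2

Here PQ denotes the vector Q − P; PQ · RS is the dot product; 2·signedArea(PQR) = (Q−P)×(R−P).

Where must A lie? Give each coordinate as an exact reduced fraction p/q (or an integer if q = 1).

A = (2, -15/2)

1. A_x = 2  [2·signedArea(ABC) = -87/2 ∩ AC · BD = -201/2]
2. A_y = -15/2  [2·signedArea(ABC) = -87/2 ∩ AC · BD = -201/2]
   → A = (2, -15/2)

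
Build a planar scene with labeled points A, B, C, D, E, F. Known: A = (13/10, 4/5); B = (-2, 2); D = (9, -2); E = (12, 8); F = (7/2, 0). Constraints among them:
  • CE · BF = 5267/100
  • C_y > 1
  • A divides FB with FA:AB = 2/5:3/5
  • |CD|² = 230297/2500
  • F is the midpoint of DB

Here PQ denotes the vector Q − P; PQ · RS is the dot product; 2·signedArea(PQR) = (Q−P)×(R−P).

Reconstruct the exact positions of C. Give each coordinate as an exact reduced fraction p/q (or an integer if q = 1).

1. C_x = -1/50  [line -11/2·x + 2·y + -267/100 = 0 ∩ |CD|² = 230297/2500]
2. C_y = 32/25  [line -11/2·x + 2·y + -267/100 = 0 ∩ |CD|² = 230297/2500]
   → C = (-1/50, 32/25)

C = (-1/50, 32/25)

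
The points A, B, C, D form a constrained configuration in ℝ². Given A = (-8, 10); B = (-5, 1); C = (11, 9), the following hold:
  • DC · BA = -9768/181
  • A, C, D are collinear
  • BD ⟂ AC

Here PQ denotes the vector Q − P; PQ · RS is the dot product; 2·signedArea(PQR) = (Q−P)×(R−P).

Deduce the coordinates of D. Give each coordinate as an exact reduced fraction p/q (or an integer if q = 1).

1. D_x = -821/181  [A, C, D are collinear ∩ BD ⟂ AC]
2. D_y = 1777/181  [A, C, D are collinear ∩ BD ⟂ AC]
   → D = (-821/181, 1777/181)

D = (-821/181, 1777/181)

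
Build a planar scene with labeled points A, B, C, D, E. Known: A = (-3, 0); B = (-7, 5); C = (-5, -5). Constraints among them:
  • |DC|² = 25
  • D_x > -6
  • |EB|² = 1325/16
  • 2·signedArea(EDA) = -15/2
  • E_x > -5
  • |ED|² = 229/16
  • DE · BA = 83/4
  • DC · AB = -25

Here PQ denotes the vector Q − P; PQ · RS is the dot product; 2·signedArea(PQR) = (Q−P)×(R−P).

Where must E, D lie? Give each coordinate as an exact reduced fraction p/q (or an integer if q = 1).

1. D_x = -5  [line 4·x + -5·y + 20 = 0 ∩ |DC|² = 25]
2. D_y = 0  [line 4·x + -5·y + 20 = 0 ∩ |DC|² = 25]
   → D = (-5, 0)
3. E_x = -9/2  [2·signedArea(EDA) = -15/2 ∩ DE · BA = 83/4]
4. E_y = -15/4  [2·signedArea(EDA) = -15/2 ∩ DE · BA = 83/4]
   → E = (-9/2, -15/4)

D = (-5, 0)
E = (-9/2, -15/4)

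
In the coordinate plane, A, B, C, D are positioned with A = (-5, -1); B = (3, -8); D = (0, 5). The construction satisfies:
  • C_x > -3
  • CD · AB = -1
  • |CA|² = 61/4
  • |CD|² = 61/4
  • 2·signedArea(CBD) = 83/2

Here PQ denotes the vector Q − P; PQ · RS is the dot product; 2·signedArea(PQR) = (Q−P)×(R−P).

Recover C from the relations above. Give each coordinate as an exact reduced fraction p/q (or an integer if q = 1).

1. C_x = -5/2  [CD · AB = -1 ∩ 2·signedArea(CBD) = 83/2]
2. C_y = 2  [CD · AB = -1 ∩ 2·signedArea(CBD) = 83/2]
   → C = (-5/2, 2)

C = (-5/2, 2)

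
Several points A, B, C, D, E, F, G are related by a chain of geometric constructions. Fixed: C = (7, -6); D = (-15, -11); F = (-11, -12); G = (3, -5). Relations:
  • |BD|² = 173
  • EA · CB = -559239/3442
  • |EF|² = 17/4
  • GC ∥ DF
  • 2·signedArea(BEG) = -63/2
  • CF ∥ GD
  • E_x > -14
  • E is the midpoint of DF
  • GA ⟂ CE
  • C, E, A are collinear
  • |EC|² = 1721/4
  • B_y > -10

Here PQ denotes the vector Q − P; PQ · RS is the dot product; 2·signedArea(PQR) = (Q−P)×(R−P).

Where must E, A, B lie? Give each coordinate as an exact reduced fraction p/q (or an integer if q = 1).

1. E_x = -13  [E is the midpoint of DF]
2. E_y = -23/2  [E is the midpoint of DF]
   → E = (-13, -23/2)
3. A_x = 6087/1721  [C, E, A are collinear ∩ GA ⟂ CE]
4. A_y = -11965/1721  [C, E, A are collinear ∩ GA ⟂ CE]
   → A = (6087/1721, -11965/1721)
5. B_x = -2  [2·signedArea(BEG) = -63/2 ∩ EA · CB = -559239/3442]
6. B_y = -9  [2·signedArea(BEG) = -63/2 ∩ EA · CB = -559239/3442]
   → B = (-2, -9)

A = (6087/1721, -11965/1721)
B = (-2, -9)
E = (-13, -23/2)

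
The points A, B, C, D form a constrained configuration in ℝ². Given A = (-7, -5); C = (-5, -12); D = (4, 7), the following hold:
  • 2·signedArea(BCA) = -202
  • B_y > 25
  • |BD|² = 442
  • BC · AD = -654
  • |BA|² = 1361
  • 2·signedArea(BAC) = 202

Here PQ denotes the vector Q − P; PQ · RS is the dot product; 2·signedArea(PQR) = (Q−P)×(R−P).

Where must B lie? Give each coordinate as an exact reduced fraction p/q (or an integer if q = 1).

B = (13, 26)

1. B_x = 13  [2·signedArea(BCA) = -202 ∩ BC · AD = -654]
2. B_y = 26  [2·signedArea(BCA) = -202 ∩ BC · AD = -654]
   → B = (13, 26)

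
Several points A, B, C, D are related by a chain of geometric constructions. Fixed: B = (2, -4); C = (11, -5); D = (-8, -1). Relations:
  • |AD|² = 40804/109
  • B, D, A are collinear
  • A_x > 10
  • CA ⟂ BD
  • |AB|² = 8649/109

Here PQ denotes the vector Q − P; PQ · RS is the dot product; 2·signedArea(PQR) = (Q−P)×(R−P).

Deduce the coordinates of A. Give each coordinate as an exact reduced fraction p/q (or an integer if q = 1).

A = (1148/109, -715/109)

1. A_x = 1148/109  [B, D, A are collinear ∩ CA ⟂ BD]
2. A_y = -715/109  [B, D, A are collinear ∩ CA ⟂ BD]
   → A = (1148/109, -715/109)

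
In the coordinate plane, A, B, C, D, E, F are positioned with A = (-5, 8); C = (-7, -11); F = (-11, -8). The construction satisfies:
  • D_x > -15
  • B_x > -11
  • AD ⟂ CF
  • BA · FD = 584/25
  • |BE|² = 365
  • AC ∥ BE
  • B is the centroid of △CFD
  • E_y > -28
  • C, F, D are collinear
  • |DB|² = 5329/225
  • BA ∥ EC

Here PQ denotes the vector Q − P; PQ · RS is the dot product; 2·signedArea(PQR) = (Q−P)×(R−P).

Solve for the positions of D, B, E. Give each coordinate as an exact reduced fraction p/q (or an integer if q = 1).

B = (-821/75, -201/25)
D = (-371/25, -128/25)
E = (-971/75, -676/25)

1. D_x = -371/25  [C, F, D are collinear ∩ AD ⟂ CF]
2. D_y = -128/25  [C, F, D are collinear ∩ AD ⟂ CF]
   → D = (-371/25, -128/25)
3. B_x = -821/75  [B is the centroid of △CFD]
4. B_y = -201/25  [B is the centroid of △CFD]
   → B = (-821/75, -201/25)
5. E_x = -971/75  [BA ∥ EC ∩ AC ∥ BE]
6. E_y = -676/25  [BA ∥ EC ∩ AC ∥ BE]
   → E = (-971/75, -676/25)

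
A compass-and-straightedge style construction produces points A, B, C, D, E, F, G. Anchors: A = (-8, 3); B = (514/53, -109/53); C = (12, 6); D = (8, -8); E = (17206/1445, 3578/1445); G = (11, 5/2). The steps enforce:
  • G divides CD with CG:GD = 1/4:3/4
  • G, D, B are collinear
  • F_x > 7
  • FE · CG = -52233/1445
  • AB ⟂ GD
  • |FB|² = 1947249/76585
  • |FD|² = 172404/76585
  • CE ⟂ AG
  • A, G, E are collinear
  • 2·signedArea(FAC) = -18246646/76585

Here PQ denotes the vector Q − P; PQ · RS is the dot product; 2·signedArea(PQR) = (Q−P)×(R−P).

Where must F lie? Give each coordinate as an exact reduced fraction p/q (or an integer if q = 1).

1. F_x = 573542/76585  [2·signedArea(FAC) = -18246646/76585 ∩ FE · CG = -52233/1445]
2. F_y = -504644/76585  [2·signedArea(FAC) = -18246646/76585 ∩ FE · CG = -52233/1445]
   → F = (573542/76585, -504644/76585)

F = (573542/76585, -504644/76585)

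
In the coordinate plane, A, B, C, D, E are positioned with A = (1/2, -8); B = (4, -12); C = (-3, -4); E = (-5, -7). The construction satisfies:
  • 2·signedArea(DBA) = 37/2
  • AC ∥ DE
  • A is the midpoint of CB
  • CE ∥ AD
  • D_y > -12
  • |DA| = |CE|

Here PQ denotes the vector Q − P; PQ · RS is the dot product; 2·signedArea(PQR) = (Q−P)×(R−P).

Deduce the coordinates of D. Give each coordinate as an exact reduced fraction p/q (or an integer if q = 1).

D = (-3/2, -11)

1. D_x = -3/2  [AC ∥ DE ∩ CE ∥ AD]
2. D_y = -11  [AC ∥ DE ∩ CE ∥ AD]
   → D = (-3/2, -11)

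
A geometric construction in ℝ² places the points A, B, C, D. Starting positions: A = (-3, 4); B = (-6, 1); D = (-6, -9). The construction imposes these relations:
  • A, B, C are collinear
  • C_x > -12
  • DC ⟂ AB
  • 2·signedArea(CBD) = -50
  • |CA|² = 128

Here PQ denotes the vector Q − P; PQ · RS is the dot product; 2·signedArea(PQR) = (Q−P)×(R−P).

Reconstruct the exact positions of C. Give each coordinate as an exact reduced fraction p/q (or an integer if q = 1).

C = (-11, -4)

1. C_x = -11  [A, B, C are collinear ∩ DC ⟂ AB]
2. C_y = -4  [A, B, C are collinear ∩ DC ⟂ AB]
   → C = (-11, -4)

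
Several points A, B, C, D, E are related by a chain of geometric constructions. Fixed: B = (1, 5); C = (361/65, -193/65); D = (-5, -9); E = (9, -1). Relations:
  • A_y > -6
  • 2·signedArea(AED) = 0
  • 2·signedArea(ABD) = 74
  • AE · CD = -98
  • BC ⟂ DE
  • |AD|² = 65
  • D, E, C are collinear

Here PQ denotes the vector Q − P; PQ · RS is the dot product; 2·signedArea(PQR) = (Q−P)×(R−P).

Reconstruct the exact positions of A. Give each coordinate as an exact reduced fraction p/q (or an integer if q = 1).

A = (2, -5)

1. A_x = 2  [2·signedArea(AED) = 0 ∩ 2·signedArea(ABD) = 74]
2. A_y = -5  [2·signedArea(AED) = 0 ∩ 2·signedArea(ABD) = 74]
   → A = (2, -5)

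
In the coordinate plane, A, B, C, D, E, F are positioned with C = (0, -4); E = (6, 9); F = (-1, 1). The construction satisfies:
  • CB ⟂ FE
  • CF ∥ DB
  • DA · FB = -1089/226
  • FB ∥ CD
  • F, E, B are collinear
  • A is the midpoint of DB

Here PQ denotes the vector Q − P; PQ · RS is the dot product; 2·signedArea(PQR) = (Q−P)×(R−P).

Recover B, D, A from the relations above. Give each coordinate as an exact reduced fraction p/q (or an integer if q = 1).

1. B_x = -344/113  [F, E, B are collinear ∩ CB ⟂ FE]
2. B_y = -151/113  [F, E, B are collinear ∩ CB ⟂ FE]
   → B = (-344/113, -151/113)
3. D_x = -231/113  [CF ∥ DB ∩ FB ∥ CD]
4. D_y = -716/113  [CF ∥ DB ∩ FB ∥ CD]
   → D = (-231/113, -716/113)
5. A_x = -575/226  [A is the midpoint of DB]
6. A_y = -867/226  [A is the midpoint of DB]
   → A = (-575/226, -867/226)

A = (-575/226, -867/226)
B = (-344/113, -151/113)
D = (-231/113, -716/113)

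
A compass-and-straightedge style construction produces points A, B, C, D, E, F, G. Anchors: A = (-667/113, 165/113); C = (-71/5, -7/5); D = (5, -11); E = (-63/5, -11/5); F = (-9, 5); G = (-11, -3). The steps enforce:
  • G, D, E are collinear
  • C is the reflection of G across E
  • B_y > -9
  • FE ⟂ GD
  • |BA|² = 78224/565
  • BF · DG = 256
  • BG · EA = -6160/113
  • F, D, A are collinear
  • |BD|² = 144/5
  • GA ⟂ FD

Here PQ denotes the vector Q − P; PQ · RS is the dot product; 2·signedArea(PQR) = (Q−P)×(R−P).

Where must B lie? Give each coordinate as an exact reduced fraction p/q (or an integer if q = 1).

1. B_x = 1/5  [BF · DG = 256 ∩ BG · EA = -6160/113]
2. B_y = -43/5  [BF · DG = 256 ∩ BG · EA = -6160/113]
   → B = (1/5, -43/5)

B = (1/5, -43/5)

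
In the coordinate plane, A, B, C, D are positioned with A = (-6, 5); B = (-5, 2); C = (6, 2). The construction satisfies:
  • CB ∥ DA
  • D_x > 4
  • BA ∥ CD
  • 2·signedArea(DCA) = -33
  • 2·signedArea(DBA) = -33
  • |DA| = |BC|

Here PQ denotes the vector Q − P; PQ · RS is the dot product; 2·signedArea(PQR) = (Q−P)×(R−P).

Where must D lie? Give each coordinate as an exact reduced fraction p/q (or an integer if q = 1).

1. D_x = 5  [CB ∥ DA ∩ BA ∥ CD]
2. D_y = 5  [CB ∥ DA ∩ BA ∥ CD]
   → D = (5, 5)

D = (5, 5)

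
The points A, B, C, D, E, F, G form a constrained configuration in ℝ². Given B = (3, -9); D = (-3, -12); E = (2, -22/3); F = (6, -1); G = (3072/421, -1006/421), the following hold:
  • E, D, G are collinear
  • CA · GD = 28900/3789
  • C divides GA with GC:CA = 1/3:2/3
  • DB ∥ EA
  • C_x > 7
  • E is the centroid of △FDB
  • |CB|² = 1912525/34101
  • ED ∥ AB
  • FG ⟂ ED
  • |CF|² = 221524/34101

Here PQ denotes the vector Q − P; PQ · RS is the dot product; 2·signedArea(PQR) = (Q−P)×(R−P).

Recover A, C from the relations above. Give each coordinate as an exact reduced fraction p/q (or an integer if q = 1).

1. A_x = 8  [ED ∥ AB ∩ DB ∥ EA]
2. A_y = -13/3  [ED ∥ AB ∩ DB ∥ EA]
   → A = (8, -13/3)
3. C_x = 9512/1263  [C divides GA with GC:CA = 1/3:2/3]
4. C_y = -11509/3789  [C divides GA with GC:CA = 1/3:2/3]
   → C = (9512/1263, -11509/3789)

A = (8, -13/3)
C = (9512/1263, -11509/3789)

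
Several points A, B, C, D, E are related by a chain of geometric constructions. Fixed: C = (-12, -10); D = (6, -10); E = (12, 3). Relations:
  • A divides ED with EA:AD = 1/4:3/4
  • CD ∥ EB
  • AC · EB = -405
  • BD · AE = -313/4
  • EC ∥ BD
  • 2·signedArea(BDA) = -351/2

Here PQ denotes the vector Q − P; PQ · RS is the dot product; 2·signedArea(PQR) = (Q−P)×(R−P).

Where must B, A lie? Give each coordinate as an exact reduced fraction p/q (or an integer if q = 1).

A = (21/2, -1/4)
B = (30, 3)

1. B_x = 30  [EC ∥ BD ∩ CD ∥ EB]
2. B_y = 3  [EC ∥ BD ∩ CD ∥ EB]
   → B = (30, 3)
3. A_x = 21/2  [A divides ED with EA:AD = 1/4:3/4]
4. A_y = -1/4  [A divides ED with EA:AD = 1/4:3/4]
   → A = (21/2, -1/4)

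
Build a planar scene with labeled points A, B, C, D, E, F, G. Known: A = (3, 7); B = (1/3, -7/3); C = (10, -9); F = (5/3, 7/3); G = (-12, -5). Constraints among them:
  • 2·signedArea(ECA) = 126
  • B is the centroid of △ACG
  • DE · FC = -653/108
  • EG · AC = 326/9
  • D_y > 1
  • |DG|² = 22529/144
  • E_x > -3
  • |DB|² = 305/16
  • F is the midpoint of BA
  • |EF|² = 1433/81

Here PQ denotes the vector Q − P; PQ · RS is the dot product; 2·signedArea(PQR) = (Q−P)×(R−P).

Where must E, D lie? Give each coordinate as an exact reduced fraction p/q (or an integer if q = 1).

1. E_x = -22/9  [2·signedArea(ECA) = 126 ∩ EG · AC = 326/9]
2. E_y = 13/9  [2·signedArea(ECA) = 126 ∩ EG · AC = 326/9]
   → E = (-22/9, 13/9)
3. D_x = -17/12  [line -25/3·x + 34/3·y + -1105/36 = 0 ∩ |DG|² = 22529/144]
4. D_y = 5/3  [line -25/3·x + 34/3·y + -1105/36 = 0 ∩ |DG|² = 22529/144]
   → D = (-17/12, 5/3)

D = (-17/12, 5/3)
E = (-22/9, 13/9)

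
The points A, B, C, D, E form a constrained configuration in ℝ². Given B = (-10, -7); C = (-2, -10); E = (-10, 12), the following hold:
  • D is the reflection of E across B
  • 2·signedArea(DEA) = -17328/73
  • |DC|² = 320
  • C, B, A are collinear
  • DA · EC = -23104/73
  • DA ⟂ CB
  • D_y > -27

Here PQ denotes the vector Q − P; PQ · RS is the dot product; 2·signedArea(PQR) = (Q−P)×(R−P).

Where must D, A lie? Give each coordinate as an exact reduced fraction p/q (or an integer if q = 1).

1. D_x = -10  [D is the reflection of E across B]
2. D_y = -26  [D is the reflection of E across B]
   → D = (-10, -26)
3. A_x = -274/73  [C, B, A are collinear ∩ DA ⟂ CB]
4. A_y = -682/73  [C, B, A are collinear ∩ DA ⟂ CB]
   → A = (-274/73, -682/73)

A = (-274/73, -682/73)
D = (-10, -26)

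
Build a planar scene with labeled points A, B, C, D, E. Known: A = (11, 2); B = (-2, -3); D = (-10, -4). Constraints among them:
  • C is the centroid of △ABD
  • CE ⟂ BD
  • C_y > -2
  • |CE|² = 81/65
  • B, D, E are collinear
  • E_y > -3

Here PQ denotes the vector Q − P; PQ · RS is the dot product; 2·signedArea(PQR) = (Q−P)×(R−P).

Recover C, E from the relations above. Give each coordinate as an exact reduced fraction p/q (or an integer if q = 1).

1. C_x = -1/3  [C is the centroid of △ABD]
2. C_y = -5/3  [C is the centroid of △ABD]
   → C = (-1/3, -5/3)
3. E_x = -38/195  [B, D, E are collinear ∩ CE ⟂ BD]
4. E_y = -541/195  [B, D, E are collinear ∩ CE ⟂ BD]
   → E = (-38/195, -541/195)

C = (-1/3, -5/3)
E = (-38/195, -541/195)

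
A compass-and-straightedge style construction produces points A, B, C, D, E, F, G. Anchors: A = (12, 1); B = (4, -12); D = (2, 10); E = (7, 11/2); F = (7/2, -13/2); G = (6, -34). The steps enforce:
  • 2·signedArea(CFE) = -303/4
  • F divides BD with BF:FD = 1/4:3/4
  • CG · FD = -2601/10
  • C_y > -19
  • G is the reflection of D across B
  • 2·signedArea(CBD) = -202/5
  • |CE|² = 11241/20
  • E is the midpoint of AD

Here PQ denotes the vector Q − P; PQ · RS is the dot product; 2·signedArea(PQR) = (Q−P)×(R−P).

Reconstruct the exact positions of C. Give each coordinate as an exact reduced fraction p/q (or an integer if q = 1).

1. C_x = 32/5  [2·signedArea(CBD) = -202/5 ∩ CG · FD = -2601/10]
2. C_y = -91/5  [2·signedArea(CBD) = -202/5 ∩ CG · FD = -2601/10]
   → C = (32/5, -91/5)

C = (32/5, -91/5)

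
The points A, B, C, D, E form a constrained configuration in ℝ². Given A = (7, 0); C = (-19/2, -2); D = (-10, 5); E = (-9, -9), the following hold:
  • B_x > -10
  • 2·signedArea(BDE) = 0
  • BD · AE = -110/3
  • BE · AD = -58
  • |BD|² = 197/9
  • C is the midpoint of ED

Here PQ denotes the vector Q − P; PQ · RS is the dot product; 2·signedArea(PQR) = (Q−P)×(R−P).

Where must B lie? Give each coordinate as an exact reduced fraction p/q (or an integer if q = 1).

1. B_x = -29/3  [2·signedArea(BDE) = 0 ∩ BE · AD = -58]
2. B_y = 1/3  [2·signedArea(BDE) = 0 ∩ BE · AD = -58]
   → B = (-29/3, 1/3)

B = (-29/3, 1/3)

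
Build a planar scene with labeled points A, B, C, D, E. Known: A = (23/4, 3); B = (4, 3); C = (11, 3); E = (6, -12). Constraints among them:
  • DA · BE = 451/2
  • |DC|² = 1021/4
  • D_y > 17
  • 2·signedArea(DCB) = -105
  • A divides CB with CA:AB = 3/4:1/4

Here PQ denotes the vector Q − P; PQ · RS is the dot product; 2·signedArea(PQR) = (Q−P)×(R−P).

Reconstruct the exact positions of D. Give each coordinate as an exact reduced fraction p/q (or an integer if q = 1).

D = (11/2, 18)

1. D_x = 11/2  [2·signedArea(DCB) = -105 ∩ DA · BE = 451/2]
2. D_y = 18  [2·signedArea(DCB) = -105 ∩ DA · BE = 451/2]
   → D = (11/2, 18)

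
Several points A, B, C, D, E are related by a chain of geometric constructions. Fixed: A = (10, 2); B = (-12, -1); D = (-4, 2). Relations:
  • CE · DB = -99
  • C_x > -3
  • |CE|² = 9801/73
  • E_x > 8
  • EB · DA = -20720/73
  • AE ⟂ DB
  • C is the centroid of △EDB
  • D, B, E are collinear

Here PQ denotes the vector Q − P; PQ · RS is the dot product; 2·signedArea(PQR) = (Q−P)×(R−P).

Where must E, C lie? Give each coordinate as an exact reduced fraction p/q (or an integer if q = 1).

1. E_x = 604/73  [D, B, E are collinear ∩ AE ⟂ DB]
2. E_y = 482/73  [D, B, E are collinear ∩ AE ⟂ DB]
   → E = (604/73, 482/73)
3. C_x = -188/73  [C is the centroid of △EDB]
4. C_y = 185/73  [C is the centroid of △EDB]
   → C = (-188/73, 185/73)

C = (-188/73, 185/73)
E = (604/73, 482/73)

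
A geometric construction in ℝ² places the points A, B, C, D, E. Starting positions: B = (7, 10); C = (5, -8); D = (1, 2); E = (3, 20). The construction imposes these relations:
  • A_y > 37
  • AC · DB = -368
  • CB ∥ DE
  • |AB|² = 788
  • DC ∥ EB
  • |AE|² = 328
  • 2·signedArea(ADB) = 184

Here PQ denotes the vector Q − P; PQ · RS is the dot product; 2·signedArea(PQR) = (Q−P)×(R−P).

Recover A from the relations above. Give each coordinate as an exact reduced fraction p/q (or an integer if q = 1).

1. A_x = 5  [2·signedArea(ADB) = 184 ∩ AC · DB = -368]
2. A_y = 38  [2·signedArea(ADB) = 184 ∩ AC · DB = -368]
   → A = (5, 38)

A = (5, 38)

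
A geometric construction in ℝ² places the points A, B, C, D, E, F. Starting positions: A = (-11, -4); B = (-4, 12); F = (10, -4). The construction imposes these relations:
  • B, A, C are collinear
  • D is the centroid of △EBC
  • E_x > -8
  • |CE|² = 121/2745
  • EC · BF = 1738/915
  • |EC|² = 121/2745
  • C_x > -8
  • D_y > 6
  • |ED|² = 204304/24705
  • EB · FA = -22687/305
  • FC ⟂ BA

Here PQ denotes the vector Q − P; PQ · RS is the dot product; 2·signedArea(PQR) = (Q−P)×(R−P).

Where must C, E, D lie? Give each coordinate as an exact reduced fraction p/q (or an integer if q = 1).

C = (-2326/305, 1132/305)
D = (-17539/2745, 17948/2745)
E = (-6901/915, 3572/915)

1. C_x = -2326/305  [B, A, C are collinear ∩ FC ⟂ BA]
2. C_y = 1132/305  [B, A, C are collinear ∩ FC ⟂ BA]
   → C = (-2326/305, 1132/305)
3. E_x = -6901/915  [EC · BF = 1738/915 ∩ EB · FA = -22687/305]
4. E_y = 3572/915  [EC · BF = 1738/915 ∩ EB · FA = -22687/305]
   → E = (-6901/915, 3572/915)
5. D_x = -17539/2745  [D is the centroid of △EBC]
6. D_y = 17948/2745  [D is the centroid of △EBC]
   → D = (-17539/2745, 17948/2745)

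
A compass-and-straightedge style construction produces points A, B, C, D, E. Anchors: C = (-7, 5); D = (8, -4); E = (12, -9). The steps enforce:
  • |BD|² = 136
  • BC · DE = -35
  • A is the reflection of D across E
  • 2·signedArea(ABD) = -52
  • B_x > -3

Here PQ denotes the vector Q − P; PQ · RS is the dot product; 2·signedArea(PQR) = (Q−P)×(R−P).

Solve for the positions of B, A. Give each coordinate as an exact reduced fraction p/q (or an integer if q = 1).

A = (16, -14)
B = (-2, 2)

1. A_x = 16  [A is the reflection of D across E]
2. A_y = -14  [A is the reflection of D across E]
   → A = (16, -14)
3. B_x = -2  [BC · DE = -35 ∩ 2·signedArea(ABD) = -52]
4. B_y = 2  [BC · DE = -35 ∩ 2·signedArea(ABD) = -52]
   → B = (-2, 2)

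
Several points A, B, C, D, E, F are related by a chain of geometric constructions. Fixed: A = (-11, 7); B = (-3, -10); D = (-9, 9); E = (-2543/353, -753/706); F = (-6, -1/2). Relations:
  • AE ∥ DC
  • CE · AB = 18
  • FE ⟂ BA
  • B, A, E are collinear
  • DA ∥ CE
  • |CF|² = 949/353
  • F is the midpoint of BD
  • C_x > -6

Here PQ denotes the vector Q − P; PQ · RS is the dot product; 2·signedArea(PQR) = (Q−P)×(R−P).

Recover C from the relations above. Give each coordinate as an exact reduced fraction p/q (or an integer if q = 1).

C = (-1837/353, 659/706)

1. C_x = -1837/353  [DA ∥ CE ∩ AE ∥ DC]
2. C_y = 659/706  [DA ∥ CE ∩ AE ∥ DC]
   → C = (-1837/353, 659/706)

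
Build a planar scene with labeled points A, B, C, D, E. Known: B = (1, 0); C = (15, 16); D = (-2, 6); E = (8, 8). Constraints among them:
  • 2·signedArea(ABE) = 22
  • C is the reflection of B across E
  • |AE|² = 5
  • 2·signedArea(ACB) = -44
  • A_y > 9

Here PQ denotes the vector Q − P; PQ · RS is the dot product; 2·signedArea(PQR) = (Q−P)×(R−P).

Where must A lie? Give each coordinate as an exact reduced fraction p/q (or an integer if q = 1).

A = (7, 10)

1. A_x = 7  [line -8·x + 7·y + -14 = 0 ∩ |AE|² = 5]
2. A_y = 10  [line -8·x + 7·y + -14 = 0 ∩ |AE|² = 5]
   → A = (7, 10)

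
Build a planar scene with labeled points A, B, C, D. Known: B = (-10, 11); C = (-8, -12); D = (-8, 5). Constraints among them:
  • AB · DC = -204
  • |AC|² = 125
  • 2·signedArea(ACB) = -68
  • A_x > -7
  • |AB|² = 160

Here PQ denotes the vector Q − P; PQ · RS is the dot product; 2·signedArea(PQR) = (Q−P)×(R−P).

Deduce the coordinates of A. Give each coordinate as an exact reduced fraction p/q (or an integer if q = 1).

A = (-6, -1)

1. A_x = -6  [2·signedArea(ACB) = -68 ∩ AB · DC = -204]
2. A_y = -1  [2·signedArea(ACB) = -68 ∩ AB · DC = -204]
   → A = (-6, -1)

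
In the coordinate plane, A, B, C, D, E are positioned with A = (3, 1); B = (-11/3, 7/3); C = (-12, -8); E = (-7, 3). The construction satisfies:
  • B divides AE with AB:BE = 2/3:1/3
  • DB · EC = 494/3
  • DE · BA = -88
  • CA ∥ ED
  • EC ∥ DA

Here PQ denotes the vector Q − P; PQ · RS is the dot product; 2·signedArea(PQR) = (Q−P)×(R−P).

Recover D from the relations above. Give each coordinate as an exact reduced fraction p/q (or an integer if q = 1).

D = (8, 12)

1. D_x = 8  [EC ∥ DA ∩ CA ∥ ED]
2. D_y = 12  [EC ∥ DA ∩ CA ∥ ED]
   → D = (8, 12)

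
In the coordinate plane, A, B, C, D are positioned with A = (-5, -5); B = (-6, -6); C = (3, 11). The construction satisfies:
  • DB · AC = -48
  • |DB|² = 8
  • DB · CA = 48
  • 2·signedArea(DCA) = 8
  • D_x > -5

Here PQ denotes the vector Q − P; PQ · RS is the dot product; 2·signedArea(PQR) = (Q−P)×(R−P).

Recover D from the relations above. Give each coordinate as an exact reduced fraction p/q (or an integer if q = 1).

D = (-4, -4)

1. D_x = -4  [DB · AC = -48 ∩ 2·signedArea(DCA) = 8]
2. D_y = -4  [DB · AC = -48 ∩ 2·signedArea(DCA) = 8]
   → D = (-4, -4)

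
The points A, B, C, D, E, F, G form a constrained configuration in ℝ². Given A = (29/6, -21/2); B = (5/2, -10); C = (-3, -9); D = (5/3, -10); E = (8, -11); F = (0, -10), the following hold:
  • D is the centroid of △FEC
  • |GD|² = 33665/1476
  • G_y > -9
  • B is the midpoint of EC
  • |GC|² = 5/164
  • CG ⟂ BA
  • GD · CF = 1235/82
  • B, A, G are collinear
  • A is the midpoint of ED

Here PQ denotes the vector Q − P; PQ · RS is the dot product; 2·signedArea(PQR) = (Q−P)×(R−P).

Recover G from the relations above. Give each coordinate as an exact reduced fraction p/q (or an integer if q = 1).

1. G_x = -243/82  [B, A, G are collinear ∩ CG ⟂ BA]
2. G_y = -362/41  [B, A, G are collinear ∩ CG ⟂ BA]
   → G = (-243/82, -362/41)

G = (-243/82, -362/41)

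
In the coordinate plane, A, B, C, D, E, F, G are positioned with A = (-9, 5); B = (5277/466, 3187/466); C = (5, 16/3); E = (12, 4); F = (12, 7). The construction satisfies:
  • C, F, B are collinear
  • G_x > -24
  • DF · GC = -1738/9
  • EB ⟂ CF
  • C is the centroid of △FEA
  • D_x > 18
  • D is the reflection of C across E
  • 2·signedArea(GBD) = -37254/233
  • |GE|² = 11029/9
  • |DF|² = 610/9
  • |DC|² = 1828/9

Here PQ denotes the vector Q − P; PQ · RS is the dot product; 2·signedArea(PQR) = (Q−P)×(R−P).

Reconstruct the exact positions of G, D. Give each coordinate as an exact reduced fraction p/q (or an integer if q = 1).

D = (19, 8/3)
G = (-23, 14/3)

1. D_x = 19  [D is the reflection of C across E]
2. D_y = 8/3  [D is the reflection of C across E]
   → D = (19, 8/3)
3. G_x = -23  [2·signedArea(GBD) = -37254/233 ∩ DF · GC = -1738/9]
4. G_y = 14/3  [2·signedArea(GBD) = -37254/233 ∩ DF · GC = -1738/9]
   → G = (-23, 14/3)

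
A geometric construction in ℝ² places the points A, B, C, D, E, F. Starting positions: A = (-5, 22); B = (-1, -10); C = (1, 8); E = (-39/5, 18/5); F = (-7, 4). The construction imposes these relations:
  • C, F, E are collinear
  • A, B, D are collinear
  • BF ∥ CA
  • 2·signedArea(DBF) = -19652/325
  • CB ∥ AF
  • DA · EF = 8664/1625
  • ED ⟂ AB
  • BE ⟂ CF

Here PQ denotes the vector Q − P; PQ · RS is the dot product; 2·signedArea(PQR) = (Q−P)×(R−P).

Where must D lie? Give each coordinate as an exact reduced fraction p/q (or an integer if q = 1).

D = (-903/325, 1374/325)

1. D_x = -903/325  [A, B, D are collinear ∩ ED ⟂ AB]
2. D_y = 1374/325  [A, B, D are collinear ∩ ED ⟂ AB]
   → D = (-903/325, 1374/325)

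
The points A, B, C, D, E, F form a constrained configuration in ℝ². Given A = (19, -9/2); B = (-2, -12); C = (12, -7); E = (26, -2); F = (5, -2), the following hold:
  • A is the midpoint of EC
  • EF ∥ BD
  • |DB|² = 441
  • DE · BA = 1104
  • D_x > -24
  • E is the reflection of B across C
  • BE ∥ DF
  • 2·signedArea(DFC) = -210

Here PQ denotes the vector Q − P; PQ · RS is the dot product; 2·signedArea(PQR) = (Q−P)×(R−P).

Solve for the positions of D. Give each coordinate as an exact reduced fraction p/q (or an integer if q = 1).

1. D_x = -23  [BE ∥ DF ∩ EF ∥ BD]
2. D_y = -12  [BE ∥ DF ∩ EF ∥ BD]
   → D = (-23, -12)

D = (-23, -12)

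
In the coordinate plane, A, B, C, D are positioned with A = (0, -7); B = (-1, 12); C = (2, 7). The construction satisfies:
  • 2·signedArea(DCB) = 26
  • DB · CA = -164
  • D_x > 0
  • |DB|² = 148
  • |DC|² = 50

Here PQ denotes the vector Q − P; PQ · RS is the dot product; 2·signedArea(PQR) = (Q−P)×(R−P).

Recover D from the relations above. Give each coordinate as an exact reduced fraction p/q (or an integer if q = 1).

D = (1, 0)

1. D_x = 1  [DB · CA = -164 ∩ 2·signedArea(DCB) = 26]
2. D_y = 0  [DB · CA = -164 ∩ 2·signedArea(DCB) = 26]
   → D = (1, 0)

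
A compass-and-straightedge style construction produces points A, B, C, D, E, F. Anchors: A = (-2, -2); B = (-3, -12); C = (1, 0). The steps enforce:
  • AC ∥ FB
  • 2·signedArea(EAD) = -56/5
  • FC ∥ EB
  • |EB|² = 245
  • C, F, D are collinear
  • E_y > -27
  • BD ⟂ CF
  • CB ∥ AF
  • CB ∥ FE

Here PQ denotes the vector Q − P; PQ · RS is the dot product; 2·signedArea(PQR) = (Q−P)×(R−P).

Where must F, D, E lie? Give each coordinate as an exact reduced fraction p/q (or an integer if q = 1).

D = (-23/5, -56/5)
E = (-10, -26)
F = (-6, -14)

1. F_x = -6  [AC ∥ FB ∩ CB ∥ AF]
2. F_y = -14  [AC ∥ FB ∩ CB ∥ AF]
   → F = (-6, -14)
3. D_x = -23/5  [C, F, D are collinear ∩ BD ⟂ CF]
4. D_y = -56/5  [C, F, D are collinear ∩ BD ⟂ CF]
   → D = (-23/5, -56/5)
5. E_x = -10  [FC ∥ EB ∩ CB ∥ FE]
6. E_y = -26  [FC ∥ EB ∩ CB ∥ FE]
   → E = (-10, -26)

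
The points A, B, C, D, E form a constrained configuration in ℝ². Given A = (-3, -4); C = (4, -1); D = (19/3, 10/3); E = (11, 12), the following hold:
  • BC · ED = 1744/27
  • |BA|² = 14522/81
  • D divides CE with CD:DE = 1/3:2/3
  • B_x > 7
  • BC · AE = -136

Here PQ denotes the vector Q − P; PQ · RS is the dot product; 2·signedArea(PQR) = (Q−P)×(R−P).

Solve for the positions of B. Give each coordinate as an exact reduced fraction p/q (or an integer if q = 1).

B = (64/9, 43/9)

1. B_x = 64/9  [BC · ED = 1744/27 ∩ BC · AE = -136]
2. B_y = 43/9  [BC · ED = 1744/27 ∩ BC · AE = -136]
   → B = (64/9, 43/9)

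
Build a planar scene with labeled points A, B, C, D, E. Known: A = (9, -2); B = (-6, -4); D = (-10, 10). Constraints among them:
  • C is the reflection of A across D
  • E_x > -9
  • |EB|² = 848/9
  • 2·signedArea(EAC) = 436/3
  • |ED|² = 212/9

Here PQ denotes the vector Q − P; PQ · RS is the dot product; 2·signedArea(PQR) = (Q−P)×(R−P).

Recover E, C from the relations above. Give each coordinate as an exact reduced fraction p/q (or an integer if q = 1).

C = (-29, 22)
E = (-26/3, 16/3)

1. C_x = -29  [C is the reflection of A across D]
2. C_y = 22  [C is the reflection of A across D]
   → C = (-29, 22)
3. E_x = -26/3  [line -24·x + -38·y + -16/3 = 0 ∩ |ED|² = 212/9]
4. E_y = 16/3  [line -24·x + -38·y + -16/3 = 0 ∩ |ED|² = 212/9]
   → E = (-26/3, 16/3)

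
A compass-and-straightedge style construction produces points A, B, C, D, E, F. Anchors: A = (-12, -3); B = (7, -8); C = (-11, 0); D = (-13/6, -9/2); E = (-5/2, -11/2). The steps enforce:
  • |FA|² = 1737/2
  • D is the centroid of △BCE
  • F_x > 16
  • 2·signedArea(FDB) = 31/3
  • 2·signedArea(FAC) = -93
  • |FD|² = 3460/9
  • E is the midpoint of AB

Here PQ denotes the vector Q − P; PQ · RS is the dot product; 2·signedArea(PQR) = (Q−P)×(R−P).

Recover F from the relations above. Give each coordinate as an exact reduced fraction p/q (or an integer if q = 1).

F = (33/2, -21/2)

1. F_x = 33/2  [2·signedArea(FDB) = 31/3 ∩ 2·signedArea(FAC) = -93]
2. F_y = -21/2  [2·signedArea(FDB) = 31/3 ∩ 2·signedArea(FAC) = -93]
   → F = (33/2, -21/2)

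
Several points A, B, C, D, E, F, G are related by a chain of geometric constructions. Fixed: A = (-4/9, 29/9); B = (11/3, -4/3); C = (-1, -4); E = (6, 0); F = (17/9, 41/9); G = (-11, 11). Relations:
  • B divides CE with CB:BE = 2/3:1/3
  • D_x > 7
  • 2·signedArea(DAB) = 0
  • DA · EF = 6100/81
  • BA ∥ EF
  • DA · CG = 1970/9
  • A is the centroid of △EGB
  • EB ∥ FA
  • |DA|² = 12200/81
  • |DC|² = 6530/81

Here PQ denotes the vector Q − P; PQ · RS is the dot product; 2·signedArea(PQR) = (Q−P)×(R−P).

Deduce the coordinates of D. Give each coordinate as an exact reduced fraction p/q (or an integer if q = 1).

1. D_x = 70/9  [2·signedArea(DAB) = 0 ∩ DA · CG = 1970/9]
2. D_y = -53/9  [2·signedArea(DAB) = 0 ∩ DA · CG = 1970/9]
   → D = (70/9, -53/9)

D = (70/9, -53/9)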